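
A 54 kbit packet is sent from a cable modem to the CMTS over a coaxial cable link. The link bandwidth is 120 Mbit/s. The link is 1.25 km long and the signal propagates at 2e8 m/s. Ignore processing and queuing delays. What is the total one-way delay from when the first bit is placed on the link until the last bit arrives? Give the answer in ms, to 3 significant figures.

0.456 ms

L = 54000 bits.
Transmission delay = L/R = 54000 / 120000000 = 0.45 ms.
Propagation delay = d/s = 1250 m / 200000000 m/s = 0.00625 ms.
Total = 0.456 ms.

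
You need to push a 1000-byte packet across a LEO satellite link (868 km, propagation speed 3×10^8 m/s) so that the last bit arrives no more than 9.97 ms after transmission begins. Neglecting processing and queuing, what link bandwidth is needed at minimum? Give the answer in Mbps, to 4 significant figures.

L = 8000 bits.
Propagation delay = 868000 / 300000000 = 2.89333 ms.
Transmission budget = 9.97 − 2.89333 = 7.07667 ms.
R ≥ L / t_tx = 8000 bits / 0.00707667 s = 1.130 Mbps.

1.130 Mbps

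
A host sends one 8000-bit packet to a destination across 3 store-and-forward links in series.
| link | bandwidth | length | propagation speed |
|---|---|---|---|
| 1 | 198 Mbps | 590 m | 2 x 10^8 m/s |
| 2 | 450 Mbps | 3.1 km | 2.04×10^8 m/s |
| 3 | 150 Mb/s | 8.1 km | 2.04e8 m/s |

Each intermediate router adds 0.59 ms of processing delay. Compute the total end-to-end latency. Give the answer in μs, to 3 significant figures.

1350 μs

Transmission delays (L/R per hop): 40.404, 17.7778, 53.3333 μs; sum = 111.515 μs.
Propagation delays (d/s per hop): 2.95, 15.1961, 39.7059 μs; sum = 57.852 μs.
Processing at 2 router(s): 2 × 0.59 ms = 1180 μs.
End-to-end = 1350 μs.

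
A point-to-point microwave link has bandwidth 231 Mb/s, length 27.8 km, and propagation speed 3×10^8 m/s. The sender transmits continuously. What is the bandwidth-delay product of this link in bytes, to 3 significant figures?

Propagation delay = 27800 / 300000000 = 9.26667e-05 s.
BDP = R × t_prop = 231000000 × 9.26667e-05 = 21406 bits.
In bytes: 21406/8 = 2680 bytes.

2680 bytes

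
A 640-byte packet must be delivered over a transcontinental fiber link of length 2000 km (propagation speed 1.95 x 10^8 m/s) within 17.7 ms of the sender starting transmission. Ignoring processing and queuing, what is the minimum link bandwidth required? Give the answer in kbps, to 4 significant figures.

L = 5120 bits.
Propagation delay = 2000000 / 195000000 = 10.2564 ms.
Transmission budget = 17.7 − 10.2564 = 7.44359 ms.
R ≥ L / t_tx = 5120 bits / 0.00744359 s = 687.8 kbps.

687.8 kbps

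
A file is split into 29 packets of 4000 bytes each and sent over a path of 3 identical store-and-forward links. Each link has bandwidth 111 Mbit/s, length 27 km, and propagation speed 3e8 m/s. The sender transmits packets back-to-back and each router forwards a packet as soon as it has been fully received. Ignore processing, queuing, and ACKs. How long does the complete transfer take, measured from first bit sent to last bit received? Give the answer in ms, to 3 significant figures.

Per-hop transmission t_tx = L/R = 32000/111000000 = 0.288288 ms.
Per-hop propagation t_prop = 27000/300000000 = 0.09 ms.
Pipeline fill: first packet needs 3·t_tx to clear all hops; remaining 28 packets each add one t_tx.
Total = (3+29-1)·t_tx + 3·t_prop = 31·0.288288 + 3·0.09 = 9.21 ms.

9.21 ms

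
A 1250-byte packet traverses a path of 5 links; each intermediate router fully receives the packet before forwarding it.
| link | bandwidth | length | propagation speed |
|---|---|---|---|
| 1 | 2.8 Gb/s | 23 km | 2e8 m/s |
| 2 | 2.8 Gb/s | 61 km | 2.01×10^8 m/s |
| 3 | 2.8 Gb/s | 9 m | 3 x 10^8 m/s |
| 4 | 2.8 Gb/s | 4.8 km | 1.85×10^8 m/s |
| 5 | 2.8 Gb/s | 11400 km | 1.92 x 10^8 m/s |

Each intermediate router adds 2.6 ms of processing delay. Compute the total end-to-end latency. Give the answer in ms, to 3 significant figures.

70.2 ms

L = 1250 × 8 = 10000 bits.
Transmission delay per hop = L/R = 10000/2800000000 = 0.00357143 ms; 5 hops → 0.0178571 ms.
Propagation delays (d/s per hop): 0.115, 0.303483, 3e-05, 0.0259459, 59.375 ms; sum = 59.8195 ms.
Processing at 4 router(s): 4 × 2.6 ms = 10.4 ms.
End-to-end = 70.2 ms.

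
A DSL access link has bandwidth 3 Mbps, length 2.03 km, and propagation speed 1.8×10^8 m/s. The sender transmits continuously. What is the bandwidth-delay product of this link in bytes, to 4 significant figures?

4.229 bytes

Propagation delay = 2030 / 180000000 = 1.12778e-05 s.
BDP = R × t_prop = 3000000 × 1.12778e-05 = 33.8333 bits.
In bytes: 33.8333/8 = 4.229 bytes.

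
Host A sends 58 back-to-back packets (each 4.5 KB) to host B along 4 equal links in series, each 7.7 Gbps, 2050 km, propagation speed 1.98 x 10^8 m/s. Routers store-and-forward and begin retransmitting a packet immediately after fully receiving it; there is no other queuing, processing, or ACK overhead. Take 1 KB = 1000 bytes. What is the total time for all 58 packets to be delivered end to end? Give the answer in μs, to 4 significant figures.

41700 μs

Per-hop transmission t_tx = L/R = 36000/7700000000 = 4.67532 μs.
Per-hop propagation t_prop = 2050000/198000000 = 10353.5 μs.
Pipeline fill: first packet needs 4·t_tx to clear all hops; remaining 57 packets each add one t_tx.
Total = (4+58-1)·t_tx + 4·t_prop = 61·4.67532 + 4·10353.5 = 41700 μs.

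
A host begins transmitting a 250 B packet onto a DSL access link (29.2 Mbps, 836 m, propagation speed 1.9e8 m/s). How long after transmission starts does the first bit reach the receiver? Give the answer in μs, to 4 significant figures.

First bit experiences only propagation delay: d/s = 836/190000000 = 4.400 μs.

4.400 μs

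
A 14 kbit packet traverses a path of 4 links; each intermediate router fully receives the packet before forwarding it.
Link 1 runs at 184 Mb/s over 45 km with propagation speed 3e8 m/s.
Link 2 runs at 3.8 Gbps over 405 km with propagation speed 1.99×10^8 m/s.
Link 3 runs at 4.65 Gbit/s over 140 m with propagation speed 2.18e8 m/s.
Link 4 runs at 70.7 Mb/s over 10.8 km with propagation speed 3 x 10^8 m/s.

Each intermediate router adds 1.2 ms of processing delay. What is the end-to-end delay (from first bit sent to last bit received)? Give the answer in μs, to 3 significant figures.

L = 14000 bits.
Transmission delays (L/R per hop): 76.087, 3.68421, 3.01075, 198.02 μs; sum = 280.802 μs.
Propagation delays (d/s per hop): 150, 2035.18, 0.642202, 36 μs; sum = 2221.82 μs.
Processing at 3 router(s): 3 × 1.2 ms = 3600 μs.
End-to-end = 6100 μs.

6100 μs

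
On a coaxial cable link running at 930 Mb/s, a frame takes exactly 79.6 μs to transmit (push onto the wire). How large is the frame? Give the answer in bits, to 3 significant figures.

74000 bits

L = R × t_tx = 930000000 b/s × 7.96e-05 s = 74028 bits.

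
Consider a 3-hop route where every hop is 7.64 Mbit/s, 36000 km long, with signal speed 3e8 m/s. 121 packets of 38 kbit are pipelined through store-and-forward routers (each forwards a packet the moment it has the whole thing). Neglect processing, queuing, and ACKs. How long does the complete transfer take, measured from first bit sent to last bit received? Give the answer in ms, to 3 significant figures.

972 ms

Per-hop transmission t_tx = L/R = 38000/7640000 = 4.97382 ms.
Per-hop propagation t_prop = 36000000/300000000 = 120 ms.
Pipeline fill: first packet needs 3·t_tx to clear all hops; remaining 120 packets each add one t_tx.
Total = (3+121-1)·t_tx + 3·t_prop = 123·4.97382 + 3·120 = 972 ms.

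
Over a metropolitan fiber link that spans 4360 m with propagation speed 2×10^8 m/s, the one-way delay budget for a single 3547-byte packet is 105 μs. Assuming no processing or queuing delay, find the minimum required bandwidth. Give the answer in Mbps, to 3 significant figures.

L = 28376 bits.
Propagation delay = 4360 / 200000000 = 21.8 μs.
Transmission budget = 105 − 21.8 = 83.2 μs.
R ≥ L / t_tx = 28376 bits / 8.32e-05 s = 341 Mbps.

341 Mbps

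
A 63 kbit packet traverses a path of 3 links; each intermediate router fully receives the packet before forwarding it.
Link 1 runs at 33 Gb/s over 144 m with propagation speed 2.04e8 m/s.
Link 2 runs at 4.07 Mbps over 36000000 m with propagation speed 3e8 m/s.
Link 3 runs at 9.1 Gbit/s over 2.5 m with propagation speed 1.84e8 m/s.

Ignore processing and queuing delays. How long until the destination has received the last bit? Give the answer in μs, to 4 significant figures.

135500 μs

L = 63000 bits.
Transmission delays (L/R per hop): 1.90909, 15479.1, 6.92308 μs; sum = 15487.9 μs.
Propagation delays (d/s per hop): 0.705882, 120000, 0.013587 μs; sum = 120001 μs.
End-to-end = 135500 μs.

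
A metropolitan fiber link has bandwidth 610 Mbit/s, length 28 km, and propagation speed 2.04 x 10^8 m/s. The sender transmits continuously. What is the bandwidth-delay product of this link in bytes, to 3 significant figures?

Propagation delay = 28000 / 204000000 = 0.000137255 s.
BDP = R × t_prop = 610000000 × 0.000137255 = 83725.5 bits.
In bytes: 83725.5/8 = 10500 bytes.

10500 bytes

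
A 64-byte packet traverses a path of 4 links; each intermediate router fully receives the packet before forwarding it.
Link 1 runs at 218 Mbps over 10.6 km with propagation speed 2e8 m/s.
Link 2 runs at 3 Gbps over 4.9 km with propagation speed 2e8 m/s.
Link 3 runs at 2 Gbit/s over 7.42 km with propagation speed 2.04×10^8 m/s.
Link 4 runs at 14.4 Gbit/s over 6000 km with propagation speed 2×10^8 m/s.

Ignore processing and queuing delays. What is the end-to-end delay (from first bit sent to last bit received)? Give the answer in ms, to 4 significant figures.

L = 64 × 8 = 512 bits.
Transmission delays (L/R per hop): 0.00234862, 0.000170667, 0.000256, 3.55556e-05 ms; sum = 0.00281085 ms.
Propagation delays (d/s per hop): 0.053, 0.0245, 0.0363725, 30 ms; sum = 30.1139 ms.
End-to-end = 30.12 ms.

30.12 ms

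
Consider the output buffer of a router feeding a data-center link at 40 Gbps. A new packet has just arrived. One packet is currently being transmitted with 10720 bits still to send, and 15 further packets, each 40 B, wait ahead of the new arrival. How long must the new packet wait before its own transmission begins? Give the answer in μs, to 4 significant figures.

0.3880 μs

Each queued packet: L/R = 320/40000000000 = 0.008 μs.
15 queued → 0.12 μs.
Plus remaining 10720 bits of current packet: 0.268 μs.
Queuing delay = 0.3880 μs.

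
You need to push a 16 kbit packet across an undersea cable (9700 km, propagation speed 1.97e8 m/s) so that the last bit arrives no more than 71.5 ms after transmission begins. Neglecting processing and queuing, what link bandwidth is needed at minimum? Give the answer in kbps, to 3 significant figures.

Propagation delay = 9700000 / 197000000 = 49.2386 ms.
Transmission budget = 71.5 − 49.2386 = 22.2614 ms.
R ≥ L / t_tx = 16000 bits / 0.0222614 s = 719 kbps.

719 kbps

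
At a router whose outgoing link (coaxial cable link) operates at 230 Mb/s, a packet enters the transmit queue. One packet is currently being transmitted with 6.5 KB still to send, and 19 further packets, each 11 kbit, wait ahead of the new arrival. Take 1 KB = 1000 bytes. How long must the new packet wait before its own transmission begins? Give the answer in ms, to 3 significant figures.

Each queued packet: L/R = 11000/230000000 = 0.0478261 ms.
19 queued → 0.908696 ms.
Plus remaining 52000 bits of current packet: 0.226087 ms.
Queuing delay = 1.13 ms.

1.13 ms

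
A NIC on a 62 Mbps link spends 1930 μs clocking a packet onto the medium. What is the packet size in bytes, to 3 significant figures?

15000 bytes

L = R × t_tx = 62000000 b/s × 0.00193 s = 119660 bits.
In bytes: 119660 / 8 = 15000 bytes.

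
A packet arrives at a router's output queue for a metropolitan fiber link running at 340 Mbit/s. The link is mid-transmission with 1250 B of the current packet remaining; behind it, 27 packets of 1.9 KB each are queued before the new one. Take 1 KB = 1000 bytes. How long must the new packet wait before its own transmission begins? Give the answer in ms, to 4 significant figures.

1.236 ms

Each queued packet: L/R = 15200/340000000 = 0.0447059 ms.
27 queued → 1.20706 ms.
Plus remaining 10000 bits of current packet: 0.0294118 ms.
Queuing delay = 1.236 ms.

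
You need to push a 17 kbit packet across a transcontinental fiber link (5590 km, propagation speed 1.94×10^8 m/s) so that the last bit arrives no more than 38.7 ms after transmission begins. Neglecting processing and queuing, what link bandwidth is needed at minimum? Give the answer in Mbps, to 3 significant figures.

Propagation delay = 5590000 / 194000000 = 28.8144 ms.
Transmission budget = 38.7 − 28.8144 = 9.88557 ms.
R ≥ L / t_tx = 17000 bits / 0.00988557 s = 1.72 Mbps.

1.72 Mbps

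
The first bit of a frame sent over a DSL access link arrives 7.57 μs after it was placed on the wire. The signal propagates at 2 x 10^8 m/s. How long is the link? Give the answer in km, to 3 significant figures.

1.51 km

d = s × t_prop = 200000000 × 7.57e-06 = 1.51 km.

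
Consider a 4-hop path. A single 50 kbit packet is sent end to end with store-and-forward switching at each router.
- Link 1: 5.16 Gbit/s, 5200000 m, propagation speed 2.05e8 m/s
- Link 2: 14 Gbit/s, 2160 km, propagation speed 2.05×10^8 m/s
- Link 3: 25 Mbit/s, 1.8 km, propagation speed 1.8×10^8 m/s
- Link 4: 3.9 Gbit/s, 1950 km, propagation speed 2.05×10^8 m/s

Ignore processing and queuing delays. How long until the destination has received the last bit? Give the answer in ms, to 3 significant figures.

47.5 ms

L = 50000 bits.
Transmission delays (L/R per hop): 0.00968992, 0.00357143, 2, 0.0128205 ms; sum = 2.02608 ms.
Propagation delays (d/s per hop): 25.3659, 10.5366, 0.01, 9.5122 ms; sum = 45.4246 ms.
End-to-end = 47.5 ms.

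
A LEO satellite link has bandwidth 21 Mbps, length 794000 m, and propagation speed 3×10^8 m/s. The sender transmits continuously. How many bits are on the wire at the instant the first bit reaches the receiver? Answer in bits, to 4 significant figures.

55580 bits

Propagation delay = 794000 / 300000000 = 0.00264667 s.
BDP = R × t_prop = 21000000 × 0.00264667 = 55580 bits.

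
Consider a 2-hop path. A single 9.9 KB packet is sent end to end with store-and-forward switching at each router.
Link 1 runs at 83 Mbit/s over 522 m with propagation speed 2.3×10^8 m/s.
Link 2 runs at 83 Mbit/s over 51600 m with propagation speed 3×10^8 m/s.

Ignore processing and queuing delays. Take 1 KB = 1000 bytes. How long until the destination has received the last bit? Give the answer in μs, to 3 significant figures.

2080 μs

L = 79200 bits.
Transmission delay per hop = L/R = 79200/83000000 = 954.217 μs; 2 hops → 1908.43 μs.
Propagation delays (d/s per hop): 2.26957, 172 μs; sum = 174.27 μs.
End-to-end = 2080 μs.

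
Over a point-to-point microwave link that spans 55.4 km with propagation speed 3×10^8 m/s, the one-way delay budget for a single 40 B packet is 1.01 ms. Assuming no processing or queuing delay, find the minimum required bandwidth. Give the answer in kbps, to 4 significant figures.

387.7 kbps

L = 320 bits.
Propagation delay = 55400 / 300000000 = 0.184667 ms.
Transmission budget = 1.01 − 0.184667 = 0.825333 ms.
R ≥ L / t_tx = 320 bits / 0.000825333 s = 387.7 kbps.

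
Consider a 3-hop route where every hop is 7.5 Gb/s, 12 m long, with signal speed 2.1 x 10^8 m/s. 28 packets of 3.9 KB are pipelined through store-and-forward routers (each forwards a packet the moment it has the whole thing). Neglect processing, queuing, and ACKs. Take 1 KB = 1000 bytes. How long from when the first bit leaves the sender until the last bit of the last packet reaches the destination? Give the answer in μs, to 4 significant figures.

125.0 μs

Per-hop transmission t_tx = L/R = 31200/7500000000 = 4.16 μs.
Per-hop propagation t_prop = 12/210000000 = 0.0571429 μs.
Pipeline fill: first packet needs 3·t_tx to clear all hops; remaining 27 packets each add one t_tx.
Total = (3+28-1)·t_tx + 3·t_prop = 30·4.16 + 3·0.0571429 = 125.0 μs.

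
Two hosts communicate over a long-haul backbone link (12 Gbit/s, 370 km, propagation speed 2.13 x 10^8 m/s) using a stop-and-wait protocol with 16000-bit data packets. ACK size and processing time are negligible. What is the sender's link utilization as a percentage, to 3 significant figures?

0.0384 %

t_tx = L/R = 16000/12000000000 = 1.33333e-06 s.
t_prop = 370000/213000000 = 0.00173709 s; RTT = 0.00347418 s.
Cycle = t_tx + RTT = 0.00347551 s.
Utilization = t_tx / cycle = 1.33333e-06/0.00347551 = 0.0384 %.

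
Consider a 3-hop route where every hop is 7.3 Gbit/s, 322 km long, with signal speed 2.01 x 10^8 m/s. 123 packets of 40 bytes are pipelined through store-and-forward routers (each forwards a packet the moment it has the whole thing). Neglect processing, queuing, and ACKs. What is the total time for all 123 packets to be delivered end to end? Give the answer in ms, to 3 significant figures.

4.81 ms

Per-hop transmission t_tx = L/R = 320/7300000000 = 4.38356e-05 ms.
Per-hop propagation t_prop = 322000/2.01e+08 = 1.60199 ms.
Pipeline fill: first packet needs 3·t_tx to clear all hops; remaining 122 packets each add one t_tx.
Total = (3+123-1)·t_tx + 3·t_prop = 125·4.38356e-05 + 3·1.60199 = 4.81 ms.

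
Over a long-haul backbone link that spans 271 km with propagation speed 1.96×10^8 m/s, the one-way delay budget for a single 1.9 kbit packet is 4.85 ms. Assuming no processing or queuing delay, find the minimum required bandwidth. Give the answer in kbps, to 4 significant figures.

Propagation delay = 271000 / 196000000 = 1.38265 ms.
Transmission budget = 4.85 − 1.38265 = 3.46735 ms.
R ≥ L / t_tx = 1900 bits / 0.00346735 s = 548.0 kbps.

548.0 kbps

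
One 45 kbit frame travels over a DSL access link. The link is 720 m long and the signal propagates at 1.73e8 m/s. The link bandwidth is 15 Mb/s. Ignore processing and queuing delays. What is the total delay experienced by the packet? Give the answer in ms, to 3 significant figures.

3.00 ms

L = 45000 bits.
Transmission delay = L/R = 45000 / 15000000 = 3 ms.
Propagation delay = d/s = 720 m / 173000000 m/s = 0.00416185 ms.
Total = 3.00 ms.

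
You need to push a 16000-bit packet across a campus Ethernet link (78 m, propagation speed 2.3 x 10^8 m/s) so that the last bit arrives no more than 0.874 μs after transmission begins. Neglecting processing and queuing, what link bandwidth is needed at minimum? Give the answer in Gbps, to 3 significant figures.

Propagation delay = 78 / 2.3e+08 = 0.33913 μs.
Transmission budget = 0.874 − 0.33913 = 0.53487 μs.
R ≥ L / t_tx = 16000 bits / 5.3487e-07 s = 29.9 Gbps.

29.9 Gbps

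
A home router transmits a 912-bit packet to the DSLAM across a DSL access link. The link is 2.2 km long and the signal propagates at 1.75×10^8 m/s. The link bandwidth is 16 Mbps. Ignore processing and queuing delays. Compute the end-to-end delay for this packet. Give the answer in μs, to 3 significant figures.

69.6 μs

Transmission delay = L/R = 912 / 16000000 = 57 μs.
Propagation delay = d/s = 2200 m / 175000000 m/s = 12.5714 μs.
Total = 69.6 μs.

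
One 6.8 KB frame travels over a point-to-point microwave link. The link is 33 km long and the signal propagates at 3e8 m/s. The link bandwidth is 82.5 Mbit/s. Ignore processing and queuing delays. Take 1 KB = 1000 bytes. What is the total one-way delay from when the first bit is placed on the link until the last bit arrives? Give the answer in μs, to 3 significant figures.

L = 54400 bits.
Transmission delay = L/R = 54400 / 82500000 = 659.394 μs.
Propagation delay = d/s = 33000 m / 300000000 m/s = 110 μs.
Total = 769 μs.

769 μs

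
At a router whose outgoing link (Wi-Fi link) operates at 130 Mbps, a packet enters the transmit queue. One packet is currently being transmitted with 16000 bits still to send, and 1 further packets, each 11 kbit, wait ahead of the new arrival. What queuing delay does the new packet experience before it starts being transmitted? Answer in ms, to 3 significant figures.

Each queued packet: L/R = 11000/130000000 = 0.0846154 ms.
1 queued → 0.0846154 ms.
Plus remaining 16000 bits of current packet: 0.123077 ms.
Queuing delay = 0.208 ms.

0.208 ms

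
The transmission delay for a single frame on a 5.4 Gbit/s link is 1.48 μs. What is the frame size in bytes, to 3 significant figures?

L = R × t_tx = 5400000000 b/s × 1.48e-06 s = 7992 bits.
In bytes: 7992 / 8 = 999 bytes.

999 bytes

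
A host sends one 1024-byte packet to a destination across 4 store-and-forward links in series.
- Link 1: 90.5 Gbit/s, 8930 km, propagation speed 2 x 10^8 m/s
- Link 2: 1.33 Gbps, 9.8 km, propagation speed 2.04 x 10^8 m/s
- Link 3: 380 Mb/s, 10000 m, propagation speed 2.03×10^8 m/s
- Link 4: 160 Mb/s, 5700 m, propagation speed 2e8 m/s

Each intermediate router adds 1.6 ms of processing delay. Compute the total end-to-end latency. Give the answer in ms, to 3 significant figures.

L = 1024 × 8 = 8192 bits.
Transmission delays (L/R per hop): 9.05193e-05, 0.0061594, 0.0215579, 0.0512 ms; sum = 0.0790078 ms.
Propagation delays (d/s per hop): 44.65, 0.0480392, 0.0492611, 0.0285 ms; sum = 44.7758 ms.
Processing at 3 router(s): 3 × 1.6 ms = 4.8 ms.
End-to-end = 49.7 ms.

49.7 ms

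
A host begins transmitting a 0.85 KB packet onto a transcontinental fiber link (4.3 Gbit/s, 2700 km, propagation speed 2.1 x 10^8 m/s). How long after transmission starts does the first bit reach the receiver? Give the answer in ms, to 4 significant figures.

12.86 ms

First bit experiences only propagation delay: d/s = 2700000/210000000 = 12.86 ms.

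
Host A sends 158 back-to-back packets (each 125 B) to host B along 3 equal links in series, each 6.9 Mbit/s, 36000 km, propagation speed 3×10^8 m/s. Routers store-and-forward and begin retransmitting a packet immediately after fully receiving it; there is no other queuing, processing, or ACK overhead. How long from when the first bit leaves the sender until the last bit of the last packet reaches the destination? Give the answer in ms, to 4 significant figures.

383.2 ms

Per-hop transmission t_tx = L/R = 1000/6900000 = 0.144928 ms.
Per-hop propagation t_prop = 36000000/300000000 = 120 ms.
Pipeline fill: first packet needs 3·t_tx to clear all hops; remaining 157 packets each add one t_tx.
Total = (3+158-1)·t_tx + 3·t_prop = 160·0.144928 + 3·120 = 383.2 ms.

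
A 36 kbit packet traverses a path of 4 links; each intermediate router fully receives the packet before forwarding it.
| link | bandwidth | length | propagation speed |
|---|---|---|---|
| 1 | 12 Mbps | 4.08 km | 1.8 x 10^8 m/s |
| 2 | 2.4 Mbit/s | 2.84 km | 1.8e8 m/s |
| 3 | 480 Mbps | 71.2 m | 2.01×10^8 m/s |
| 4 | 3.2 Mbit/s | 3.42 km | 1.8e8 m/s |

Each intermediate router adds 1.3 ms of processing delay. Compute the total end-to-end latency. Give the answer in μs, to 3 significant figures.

L = 36000 bits.
Transmission delays (L/R per hop): 3000, 15000, 75, 11250 μs; sum = 29325 μs.
Propagation delays (d/s per hop): 22.6667, 15.7778, 0.354229, 19 μs; sum = 57.7987 μs.
Processing at 3 router(s): 3 × 1.3 ms = 3900 μs.
End-to-end = 33300 μs.

33300 μs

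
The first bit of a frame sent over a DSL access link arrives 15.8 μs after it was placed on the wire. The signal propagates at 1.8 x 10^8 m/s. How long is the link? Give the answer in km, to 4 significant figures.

2.844 km

d = s × t_prop = 180000000 × 1.58e-05 = 2.844 km.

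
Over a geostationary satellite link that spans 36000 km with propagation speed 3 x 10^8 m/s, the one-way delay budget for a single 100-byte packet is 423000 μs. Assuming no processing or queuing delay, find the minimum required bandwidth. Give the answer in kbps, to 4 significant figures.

2.640 kbps

L = 800 bits.
Propagation delay = 36000000 / 300000000 = 120000 μs.
Transmission budget = 423000 − 120000 = 303000 μs.
R ≥ L / t_tx = 800 bits / 0.303 s = 2.640 kbps.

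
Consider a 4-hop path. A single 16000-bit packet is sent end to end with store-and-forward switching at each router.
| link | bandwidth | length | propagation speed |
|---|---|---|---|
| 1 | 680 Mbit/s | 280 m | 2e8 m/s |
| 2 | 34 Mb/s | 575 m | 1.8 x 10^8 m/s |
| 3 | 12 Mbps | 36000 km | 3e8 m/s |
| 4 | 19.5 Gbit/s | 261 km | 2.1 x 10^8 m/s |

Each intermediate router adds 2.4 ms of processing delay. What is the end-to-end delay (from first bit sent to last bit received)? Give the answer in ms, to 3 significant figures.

Transmission delays (L/R per hop): 0.0235294, 0.470588, 1.33333, 0.000820513 ms; sum = 1.82827 ms.
Propagation delays (d/s per hop): 0.0014, 0.00319444, 120, 1.24286 ms; sum = 121.247 ms.
Processing at 3 router(s): 3 × 2.4 ms = 7.2 ms.
End-to-end = 130 ms.

130 ms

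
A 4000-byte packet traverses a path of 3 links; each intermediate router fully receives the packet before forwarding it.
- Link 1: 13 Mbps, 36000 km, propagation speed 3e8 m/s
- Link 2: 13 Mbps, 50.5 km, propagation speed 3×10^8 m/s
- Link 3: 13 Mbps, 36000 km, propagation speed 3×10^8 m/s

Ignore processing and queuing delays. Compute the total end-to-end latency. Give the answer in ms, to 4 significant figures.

L = 4000 × 8 = 32000 bits.
Transmission delay per hop = L/R = 32000/13000000 = 2.46154 ms; 3 hops → 7.38462 ms.
Propagation delays (d/s per hop): 120, 0.168333, 120 ms; sum = 240.168 ms.
End-to-end = 247.6 ms.

247.6 ms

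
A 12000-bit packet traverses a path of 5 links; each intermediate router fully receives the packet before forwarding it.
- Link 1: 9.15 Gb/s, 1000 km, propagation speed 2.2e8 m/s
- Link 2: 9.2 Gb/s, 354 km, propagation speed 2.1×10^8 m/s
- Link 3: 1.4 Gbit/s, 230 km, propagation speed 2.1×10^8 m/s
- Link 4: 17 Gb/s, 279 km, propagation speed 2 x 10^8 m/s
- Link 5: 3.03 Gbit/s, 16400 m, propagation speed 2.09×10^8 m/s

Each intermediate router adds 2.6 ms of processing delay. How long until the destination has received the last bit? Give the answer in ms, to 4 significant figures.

19.22 ms

Transmission delays (L/R per hop): 0.00131148, 0.00130435, 0.00857143, 0.000705882, 0.0039604 ms; sum = 0.0158535 ms.
Propagation delays (d/s per hop): 4.54545, 1.68571, 1.09524, 1.395, 0.0784689 ms; sum = 8.79988 ms.
Processing at 4 router(s): 4 × 2.6 ms = 10.4 ms.
End-to-end = 19.22 ms.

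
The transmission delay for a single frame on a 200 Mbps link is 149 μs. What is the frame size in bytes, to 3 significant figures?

L = R × t_tx = 200000000 b/s × 0.000149 s = 29800 bits.
In bytes: 29800 / 8 = 3730 bytes.

3730 bytes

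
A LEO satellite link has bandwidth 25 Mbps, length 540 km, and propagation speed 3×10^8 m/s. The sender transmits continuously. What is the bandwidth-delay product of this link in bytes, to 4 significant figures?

5625 bytes

Propagation delay = 540000 / 300000000 = 0.0018 s.
BDP = R × t_prop = 25000000 × 0.0018 = 45000 bits.
In bytes: 45000/8 = 5625 bytes.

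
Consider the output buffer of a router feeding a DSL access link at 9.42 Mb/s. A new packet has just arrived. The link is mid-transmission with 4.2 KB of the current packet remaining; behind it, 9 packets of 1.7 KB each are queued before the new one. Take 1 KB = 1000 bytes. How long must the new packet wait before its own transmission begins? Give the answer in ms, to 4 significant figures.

16.56 ms

Each queued packet: L/R = 13600/9420000 = 1.44374 ms.
9 queued → 12.9936 ms.
Plus remaining 33600 bits of current packet: 3.56688 ms.
Queuing delay = 16.56 ms.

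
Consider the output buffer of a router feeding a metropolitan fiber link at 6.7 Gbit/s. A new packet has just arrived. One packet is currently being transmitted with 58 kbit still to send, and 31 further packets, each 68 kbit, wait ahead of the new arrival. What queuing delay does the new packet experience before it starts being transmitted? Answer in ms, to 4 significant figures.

0.3233 ms

Each queued packet: L/R = 68000/6700000000 = 0.0101493 ms.
31 queued → 0.314627 ms.
Plus remaining 58000 bits of current packet: 0.00865672 ms.
Queuing delay = 0.3233 ms.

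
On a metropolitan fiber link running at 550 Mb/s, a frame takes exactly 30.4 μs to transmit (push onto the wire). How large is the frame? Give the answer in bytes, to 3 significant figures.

2090 bytes

L = R × t_tx = 550000000 b/s × 3.04e-05 s = 16720 bits.
In bytes: 16720 / 8 = 2090 bytes.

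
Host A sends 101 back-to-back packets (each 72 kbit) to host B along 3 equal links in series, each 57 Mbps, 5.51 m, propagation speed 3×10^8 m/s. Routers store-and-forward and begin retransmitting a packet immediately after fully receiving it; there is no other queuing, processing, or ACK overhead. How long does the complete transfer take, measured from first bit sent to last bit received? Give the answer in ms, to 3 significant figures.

Per-hop transmission t_tx = L/R = 72000/57000000 = 1.26316 ms.
Per-hop propagation t_prop = 5.51/300000000 = 1.83667e-05 ms.
Pipeline fill: first packet needs 3·t_tx to clear all hops; remaining 100 packets each add one t_tx.
Total = (3+101-1)·t_tx + 3·t_prop = 103·1.26316 + 3·1.83667e-05 = 130 ms.

130 ms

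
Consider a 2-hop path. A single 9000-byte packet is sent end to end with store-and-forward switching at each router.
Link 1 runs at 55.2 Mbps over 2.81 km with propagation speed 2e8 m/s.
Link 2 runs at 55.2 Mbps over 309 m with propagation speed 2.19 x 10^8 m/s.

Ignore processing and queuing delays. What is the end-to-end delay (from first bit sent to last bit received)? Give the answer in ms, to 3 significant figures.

L = 9000 × 8 = 72000 bits.
Transmission delay per hop = L/R = 72000/55200000 = 1.30435 ms; 2 hops → 2.6087 ms.
Propagation delays (d/s per hop): 0.01405, 0.00141096 ms; sum = 0.015461 ms.
End-to-end = 2.62 ms.

2.62 ms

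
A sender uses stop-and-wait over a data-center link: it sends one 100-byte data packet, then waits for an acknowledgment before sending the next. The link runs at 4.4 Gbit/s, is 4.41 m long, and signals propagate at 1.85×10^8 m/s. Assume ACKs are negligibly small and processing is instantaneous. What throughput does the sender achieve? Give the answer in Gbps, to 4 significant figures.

3.486 Gbps

t_tx = L/R = 800/4400000000 = 1.81818e-07 s.
t_prop = 4.41/185000000 = 2.38378e-08 s; RTT = 4.76757e-08 s.
Cycle = t_tx + RTT = 2.29494e-07 s.
Throughput = L / cycle = 800 / 2.29494e-07 = 3.486 Gbps.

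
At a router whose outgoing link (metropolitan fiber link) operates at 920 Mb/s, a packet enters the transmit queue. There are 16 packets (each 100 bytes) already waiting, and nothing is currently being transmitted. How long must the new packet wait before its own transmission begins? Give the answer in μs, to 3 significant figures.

13.9 μs

Each queued packet: L/R = 800/920000000 = 0.869565 μs.
16 queued → 13.913 μs.
Queuing delay = 13.9 μs.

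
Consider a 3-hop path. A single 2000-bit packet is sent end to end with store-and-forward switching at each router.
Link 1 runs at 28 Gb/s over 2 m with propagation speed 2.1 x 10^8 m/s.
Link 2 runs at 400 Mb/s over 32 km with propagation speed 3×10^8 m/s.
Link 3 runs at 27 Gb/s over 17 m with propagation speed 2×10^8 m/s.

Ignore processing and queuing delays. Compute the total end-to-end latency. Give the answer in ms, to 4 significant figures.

0.1119 ms

Transmission delays (L/R per hop): 7.14286e-05, 0.005, 7.40741e-05 ms; sum = 0.0051455 ms.
Propagation delays (d/s per hop): 9.52381e-06, 0.106667, 8.5e-05 ms; sum = 0.106761 ms.
End-to-end = 0.1119 ms.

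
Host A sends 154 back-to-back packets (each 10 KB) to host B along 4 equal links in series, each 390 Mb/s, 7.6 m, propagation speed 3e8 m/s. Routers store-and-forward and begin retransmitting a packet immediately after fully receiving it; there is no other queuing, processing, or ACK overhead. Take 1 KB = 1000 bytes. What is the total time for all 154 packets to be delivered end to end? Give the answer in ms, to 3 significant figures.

32.2 ms

Per-hop transmission t_tx = L/R = 80000/390000000 = 0.205128 ms.
Per-hop propagation t_prop = 7.6/300000000 = 2.53333e-05 ms.
Pipeline fill: first packet needs 4·t_tx to clear all hops; remaining 153 packets each add one t_tx.
Total = (4+154-1)·t_tx + 4·t_prop = 157·0.205128 + 4·2.53333e-05 = 32.2 ms.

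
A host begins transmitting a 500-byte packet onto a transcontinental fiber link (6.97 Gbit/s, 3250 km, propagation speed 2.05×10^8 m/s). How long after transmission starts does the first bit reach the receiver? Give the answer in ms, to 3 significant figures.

First bit experiences only propagation delay: d/s = 3250000/2.05e+08 = 15.9 ms.

15.9 ms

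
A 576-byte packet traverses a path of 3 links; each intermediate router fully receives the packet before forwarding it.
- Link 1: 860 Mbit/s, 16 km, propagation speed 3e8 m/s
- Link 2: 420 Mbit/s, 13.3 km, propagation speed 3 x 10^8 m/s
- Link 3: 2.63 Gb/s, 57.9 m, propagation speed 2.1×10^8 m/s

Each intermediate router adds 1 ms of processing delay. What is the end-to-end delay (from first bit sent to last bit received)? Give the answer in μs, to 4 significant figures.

2116 μs

L = 576 × 8 = 4608 bits.
Transmission delays (L/R per hop): 5.35814, 10.9714, 1.75209 μs; sum = 18.0817 μs.
Propagation delays (d/s per hop): 53.3333, 44.3333, 0.275714 μs; sum = 97.9424 μs.
Processing at 2 router(s): 2 × 1 ms = 2000 μs.
End-to-end = 2116 μs.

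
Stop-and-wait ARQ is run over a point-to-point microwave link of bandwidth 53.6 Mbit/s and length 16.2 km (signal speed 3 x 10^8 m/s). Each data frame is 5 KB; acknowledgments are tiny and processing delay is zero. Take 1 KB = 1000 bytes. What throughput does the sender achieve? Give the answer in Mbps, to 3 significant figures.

t_tx = L/R = 40000/53600000 = 0.000746269 s.
t_prop = 16200/300000000 = 5.4e-05 s; RTT = 0.000108 s.
Cycle = t_tx + RTT = 0.000854269 s.
Throughput = L / cycle = 40000 / 0.000854269 = 46.8 Mbps.

46.8 Mbps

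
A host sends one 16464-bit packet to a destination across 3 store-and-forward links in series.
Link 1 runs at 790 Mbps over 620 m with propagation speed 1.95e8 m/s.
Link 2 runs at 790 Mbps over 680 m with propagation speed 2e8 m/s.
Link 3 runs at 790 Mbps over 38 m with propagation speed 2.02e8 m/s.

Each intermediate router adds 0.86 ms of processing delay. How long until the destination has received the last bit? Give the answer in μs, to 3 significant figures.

Transmission delay per hop = L/R = 16464/790000000 = 20.8405 μs; 3 hops → 62.5215 μs.
Propagation delays (d/s per hop): 3.17949, 3.4, 0.188119 μs; sum = 6.76761 μs.
Processing at 2 router(s): 2 × 0.86 ms = 1720 μs.
End-to-end = 1790 μs.

1790 μs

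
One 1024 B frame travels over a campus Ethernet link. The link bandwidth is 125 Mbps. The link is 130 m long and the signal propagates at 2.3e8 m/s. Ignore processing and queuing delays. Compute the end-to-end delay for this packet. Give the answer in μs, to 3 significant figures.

L = 1024 × 8 = 8192 bits.
Transmission delay = L/R = 8192 / 125000000 = 65.536 μs.
Propagation delay = d/s = 130 m / 2.3e+08 m/s = 0.565217 μs.
Total = 66.1 μs.

66.1 μs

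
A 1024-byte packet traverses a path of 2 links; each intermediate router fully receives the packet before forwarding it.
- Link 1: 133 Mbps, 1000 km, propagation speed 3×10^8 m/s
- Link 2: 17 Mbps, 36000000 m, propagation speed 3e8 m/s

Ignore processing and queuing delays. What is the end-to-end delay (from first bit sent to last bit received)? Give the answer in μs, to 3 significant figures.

L = 1024 × 8 = 8192 bits.
Transmission delays (L/R per hop): 61.594, 481.882 μs; sum = 543.476 μs.
Propagation delays (d/s per hop): 3333.33, 120000 μs; sum = 123333 μs.
End-to-end = 124000 μs.

124000 μs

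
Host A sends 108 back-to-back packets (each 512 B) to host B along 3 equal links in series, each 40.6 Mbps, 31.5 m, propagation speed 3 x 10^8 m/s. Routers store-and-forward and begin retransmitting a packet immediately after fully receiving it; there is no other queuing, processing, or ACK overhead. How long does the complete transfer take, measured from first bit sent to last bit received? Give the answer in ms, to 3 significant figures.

Per-hop transmission t_tx = L/R = 4096/40600000 = 0.100887 ms.
Per-hop propagation t_prop = 31.5/300000000 = 0.000105 ms.
Pipeline fill: first packet needs 3·t_tx to clear all hops; remaining 107 packets each add one t_tx.
Total = (3+108-1)·t_tx + 3·t_prop = 110·0.100887 + 3·0.000105 = 11.1 ms.

11.1 ms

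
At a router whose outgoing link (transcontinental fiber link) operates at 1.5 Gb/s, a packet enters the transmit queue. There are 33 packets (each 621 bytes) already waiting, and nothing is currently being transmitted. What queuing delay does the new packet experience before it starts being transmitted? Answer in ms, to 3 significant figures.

Each queued packet: L/R = 4968/1500000000 = 0.003312 ms.
33 queued → 0.109296 ms.
Queuing delay = 0.109 ms.

0.109 ms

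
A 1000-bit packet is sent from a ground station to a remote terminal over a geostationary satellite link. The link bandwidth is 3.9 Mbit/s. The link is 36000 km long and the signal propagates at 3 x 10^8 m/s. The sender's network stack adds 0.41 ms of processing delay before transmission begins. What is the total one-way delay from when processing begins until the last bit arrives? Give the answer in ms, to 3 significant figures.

Transmission delay = L/R = 1000 / 3900000 = 0.25641 ms.
Propagation delay = d/s = 36000000 m / 300000000 m/s = 120 ms.
Plus processing delay 0.41 ms = 0.41 ms.
Total = 121 ms.

121 ms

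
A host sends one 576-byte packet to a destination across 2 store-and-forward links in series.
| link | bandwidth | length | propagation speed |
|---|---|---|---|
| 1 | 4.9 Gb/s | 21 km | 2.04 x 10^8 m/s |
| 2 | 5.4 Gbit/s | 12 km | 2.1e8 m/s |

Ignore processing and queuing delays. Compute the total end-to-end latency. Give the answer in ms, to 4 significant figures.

L = 576 × 8 = 4608 bits.
Transmission delays (L/R per hop): 0.000940408, 0.000853333 ms; sum = 0.00179374 ms.
Propagation delays (d/s per hop): 0.102941, 0.0571429 ms; sum = 0.160084 ms.
End-to-end = 0.1619 ms.

0.1619 ms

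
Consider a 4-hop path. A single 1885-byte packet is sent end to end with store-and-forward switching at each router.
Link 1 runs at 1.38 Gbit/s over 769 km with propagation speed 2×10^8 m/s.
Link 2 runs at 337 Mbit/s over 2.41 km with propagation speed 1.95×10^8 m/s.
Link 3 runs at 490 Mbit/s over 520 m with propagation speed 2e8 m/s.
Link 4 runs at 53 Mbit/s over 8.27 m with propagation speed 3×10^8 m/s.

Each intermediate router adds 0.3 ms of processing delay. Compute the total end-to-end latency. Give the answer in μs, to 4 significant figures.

5131 μs

L = 1885 × 8 = 15080 bits.
Transmission delays (L/R per hop): 10.9275, 44.7478, 30.7755, 284.528 μs; sum = 370.979 μs.
Propagation delays (d/s per hop): 3845, 12.359, 2.6, 0.0275667 μs; sum = 3859.99 μs.
Processing at 3 router(s): 3 × 0.3 ms = 900 μs.
End-to-end = 5131 μs.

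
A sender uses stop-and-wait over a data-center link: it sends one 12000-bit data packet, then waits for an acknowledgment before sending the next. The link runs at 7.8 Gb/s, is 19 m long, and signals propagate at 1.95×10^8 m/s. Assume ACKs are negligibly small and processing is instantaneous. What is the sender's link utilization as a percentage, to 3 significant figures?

t_tx = L/R = 12000/7800000000 = 1.53846e-06 s.
t_prop = 19/195000000 = 9.74359e-08 s; RTT = 1.94872e-07 s.
Cycle = t_tx + RTT = 1.73333e-06 s.
Utilization = t_tx / cycle = 1.53846e-06/1.73333e-06 = 88.8 %.

88.8 %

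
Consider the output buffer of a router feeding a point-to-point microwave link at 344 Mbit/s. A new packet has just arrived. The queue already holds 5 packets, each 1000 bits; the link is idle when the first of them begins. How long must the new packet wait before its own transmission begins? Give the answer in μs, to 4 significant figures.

14.53 μs

Each queued packet: L/R = 1000/344000000 = 2.90698 μs.
5 queued → 14.5349 μs.
Queuing delay = 14.53 μs.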